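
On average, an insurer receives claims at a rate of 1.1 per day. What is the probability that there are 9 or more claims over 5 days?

0.1056

Over the interval, μ = 1.1 × 5 = 5.5 (5 days).
P(N ≥ 9) = 1 − P(N ≤ 8) = 1 − Σ_{j=0}^{8} e^(−μ) μ^j/j! ≈ 0.1056.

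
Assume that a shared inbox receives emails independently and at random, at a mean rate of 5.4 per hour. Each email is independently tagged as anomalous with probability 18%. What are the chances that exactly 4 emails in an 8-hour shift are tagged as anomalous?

0.0639

Thinning: the emails that are tagged as anomalous themselves form a Poisson process with rate 0.18 × 5.4 = 0.972 per hour.
Over the interval, μ = 0.972 × 8 = 7.776 (an 8-hour shift = 8 hours).
P(N = 4) = e^(−7.776) · 7.776^4/4! ≈ 0.0639.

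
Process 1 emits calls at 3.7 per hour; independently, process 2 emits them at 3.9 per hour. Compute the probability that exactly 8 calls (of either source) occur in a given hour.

0.1381

Independent Poisson processes superpose: combined rate λ = 3.7 + 3.9 = 7.6 per hour.
So μ = 7.6.
P(N = 8) = e^(−7.6) · 7.6^8/8! ≈ 0.1381.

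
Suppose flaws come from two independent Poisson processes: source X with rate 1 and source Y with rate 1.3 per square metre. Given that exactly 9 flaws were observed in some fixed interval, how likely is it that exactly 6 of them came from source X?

Given the total, each event is independently from source X with probability p = λ_X/(λ_X+λ_Y) = 1/2.3 ≈ 0.4348.
So K ~ Binomial(9, 1/2.3): P(K = 6) = C(9,6) · (1/2.3)^6 · (1.3/2.3)^3 ≈ 0.1025.

0.1025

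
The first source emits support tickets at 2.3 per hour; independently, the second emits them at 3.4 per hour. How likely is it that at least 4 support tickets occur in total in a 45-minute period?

Independent Poisson processes superpose: combined rate λ = 2.3 + 3.4 = 5.7 per hour.
Over the interval, μ = 5.7 × 0.75 = 4.275 (a 45-minute period = 0.75 hours).
P(N ≥ 4) = 1 − P(N ≤ 3) ≈ 0.6183.

0.6183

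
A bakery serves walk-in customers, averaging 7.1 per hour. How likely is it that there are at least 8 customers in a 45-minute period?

0.1694

Over the interval, μ = 7.1 × 0.75 = 5.325 (a 45-minute period = 0.75 hours).
P(N ≥ 8) = 1 − P(N ≤ 7) = 1 − Σ_{j=0}^{7} e^(−μ) μ^j/j! ≈ 0.1694.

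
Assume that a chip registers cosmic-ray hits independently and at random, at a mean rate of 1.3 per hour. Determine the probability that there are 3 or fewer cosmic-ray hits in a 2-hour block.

Over the interval, μ = 1.3 × 2 = 2.6 (a 2-hour block = 2 hours).
P(N ≤ 3) = Σ_{j=0}^{3} e^(−μ) μ^j/j! ≈ 0.7360.

0.7360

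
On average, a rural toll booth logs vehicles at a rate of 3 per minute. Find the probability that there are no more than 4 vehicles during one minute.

With mean μ = 3 per minute,
P(N ≤ 4) = Σ_{j=0}^{4} e^(−μ) μ^j/j! ≈ 0.8153.

0.8153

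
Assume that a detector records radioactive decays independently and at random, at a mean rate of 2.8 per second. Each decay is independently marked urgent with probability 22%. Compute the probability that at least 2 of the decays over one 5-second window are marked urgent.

0.8125

Thinning: the decays that are marked urgent themselves form a Poisson process with rate 0.22 × 2.8 = 0.616 per second.
Over the interval, μ = 0.616 × 5 = 3.08 (a 5-second window = 5 seconds).
P(N ≥ 2) = 1 − P(N ≤ 1) ≈ 0.8125.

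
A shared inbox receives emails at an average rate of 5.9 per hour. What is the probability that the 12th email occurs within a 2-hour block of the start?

0.5153

Over the interval, μ = 5.9 × 2 = 11.8 (a 2-hour block = 2 hours).
The 12th arrival falls in the interval iff at least 12 events occur there: P(S_12 ≤ t) = P(N ≥ 12) = 1 − P(N ≤ 11) ≈ 0.5153.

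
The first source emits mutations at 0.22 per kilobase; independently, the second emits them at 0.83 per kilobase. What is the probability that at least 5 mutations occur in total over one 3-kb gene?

Independent Poisson processes superpose: combined rate λ = 0.22 + 0.83 = 1.05 per kilobase.
Over the interval, μ = 1.05 × 3 = 3.15 (a 3-kb gene = 3 kilobases).
P(N ≥ 5) = 1 − P(N ≤ 4) ≈ 0.2105.

0.2105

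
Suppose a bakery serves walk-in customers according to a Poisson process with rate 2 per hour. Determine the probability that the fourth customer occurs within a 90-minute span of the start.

Over the interval, μ = 2 × 1.5 = 3 (a 90-minute span = 1.5 hours).
The fourth arrival falls in the interval iff at least 4 events occur there: P(S_4 ≤ t) = P(N ≥ 4) = 1 − P(N ≤ 3) ≈ 0.3528.

0.3528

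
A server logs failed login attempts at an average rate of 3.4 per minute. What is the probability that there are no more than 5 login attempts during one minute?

0.8705

With mean μ = 3.4 per minute,
P(N ≤ 5) = Σ_{j=0}^{5} e^(−μ) μ^j/j! ≈ 0.8705.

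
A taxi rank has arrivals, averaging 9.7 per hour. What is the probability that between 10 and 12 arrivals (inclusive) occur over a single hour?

0.3231

With mean μ = 9.7 per hour,
P(10 ≤ N ≤ 12) = Σ_{j=10}^{12} e^(−9.7) · 9.7^j/j! ≈ 0.3231.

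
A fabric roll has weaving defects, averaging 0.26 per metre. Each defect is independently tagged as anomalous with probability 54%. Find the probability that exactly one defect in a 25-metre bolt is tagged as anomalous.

Thinning: the defects that are tagged as anomalous themselves form a Poisson process with rate 0.54 × 0.26 = 0.1404 per metre.
Over the interval, μ = 0.1404 × 25 = 3.51 (a 25-metre bolt = 25 metres).
P(N = 1) = e^(−3.51) · 3.51^1/1! ≈ 0.1049.

0.1049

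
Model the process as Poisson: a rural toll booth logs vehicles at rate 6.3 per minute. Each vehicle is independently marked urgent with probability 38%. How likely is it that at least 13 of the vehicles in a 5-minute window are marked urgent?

Thinning: the vehicles that are marked urgent themselves form a Poisson process with rate 0.38 × 6.3 = 2.394 per minute.
Over the interval, μ = 2.394 × 5 = 11.97 (a 5-minute window = 5 minutes).
P(N ≥ 13) = 1 − P(N ≤ 12) ≈ 0.4206.

0.4206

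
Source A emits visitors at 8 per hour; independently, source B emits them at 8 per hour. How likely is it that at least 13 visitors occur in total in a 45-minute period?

0.4240

Independent Poisson processes superpose: combined rate λ = 8 + 8 = 16 per hour.
Over the interval, μ = 16 × 0.75 = 12 (a 45-minute period = 0.75 hours).
P(N ≥ 13) = 1 − P(N ≤ 12) ≈ 0.4240.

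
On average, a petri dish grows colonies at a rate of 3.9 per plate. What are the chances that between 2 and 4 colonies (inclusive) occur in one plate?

0.5492

With mean μ = 3.9 per plate,
P(2 ≤ N ≤ 4) = Σ_{j=2}^{4} e^(−3.9) · 3.9^j/j! ≈ 0.5492.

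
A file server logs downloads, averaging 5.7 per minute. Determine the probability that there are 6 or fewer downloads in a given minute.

With mean μ = 5.7 per minute,
P(N ≤ 6) = Σ_{j=0}^{6} e^(−μ) μ^j/j! ≈ 0.6544.

0.6544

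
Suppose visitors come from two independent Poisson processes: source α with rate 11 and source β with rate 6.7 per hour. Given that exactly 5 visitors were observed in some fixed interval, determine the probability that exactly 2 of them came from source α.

Given the total, each event is independently from source α with probability p = λ_α/(λ_α+λ_β) = 11/17.7 ≈ 0.6215.
So K ~ Binomial(5, 11/17.7): P(K = 2) = C(5,2) · (11/17.7)^2 · (6.7/17.7)^3 ≈ 0.2095.

0.2095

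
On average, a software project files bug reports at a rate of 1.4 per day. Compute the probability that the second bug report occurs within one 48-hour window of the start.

0.7689

Over the interval, μ = 1.4 × 2 = 2.8 (a 48-hour window = 2 days).
The second arrival falls in the interval iff at least 2 events occur there: P(S_2 ≤ t) = P(N ≥ 2) = 1 − P(N ≤ 1) ≈ 0.7689.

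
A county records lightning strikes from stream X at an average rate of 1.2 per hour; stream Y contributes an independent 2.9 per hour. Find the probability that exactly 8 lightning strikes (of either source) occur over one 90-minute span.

0.1083

Independent Poisson processes superpose: combined rate λ = 1.2 + 2.9 = 4.1 per hour.
Over the interval, μ = 4.1 × 1.5 = 6.15 (a 90-minute span = 1.5 hours).
P(N = 8) = e^(−6.15) · 6.15^8/8! ≈ 0.1083.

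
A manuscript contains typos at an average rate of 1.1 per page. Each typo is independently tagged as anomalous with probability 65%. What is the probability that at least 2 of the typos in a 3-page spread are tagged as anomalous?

Thinning: the typos that are tagged as anomalous themselves form a Poisson process with rate 0.65 × 1.1 = 0.715 per page.
Over the interval, μ = 0.715 × 3 = 2.145 (a 3-page spread = 3 pages).
P(N ≥ 2) = 1 − P(N ≤ 1) ≈ 0.6318.

0.6318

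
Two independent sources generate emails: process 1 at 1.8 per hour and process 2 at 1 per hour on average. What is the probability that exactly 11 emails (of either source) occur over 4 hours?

0.1192

Independent Poisson processes superpose: combined rate λ = 1.8 + 1 = 2.8 per hour.
Over the interval, μ = 2.8 × 4 = 11.2 (4 hours).
P(N = 11) = e^(−11.2) · 11.2^11/11! ≈ 0.1192.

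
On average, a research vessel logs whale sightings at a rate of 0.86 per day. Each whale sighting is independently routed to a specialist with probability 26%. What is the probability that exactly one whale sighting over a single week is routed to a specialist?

Thinning: the whale sightings that are routed to a specialist themselves form a Poisson process with rate 0.26 × 0.86 = 0.2236 per day.
Over the interval, μ = 0.2236 × 7 = 1.5652 (a week = 7 days).
P(N = 1) = e^(−1.5652) · 1.5652^1/1! ≈ 0.3272.

0.3272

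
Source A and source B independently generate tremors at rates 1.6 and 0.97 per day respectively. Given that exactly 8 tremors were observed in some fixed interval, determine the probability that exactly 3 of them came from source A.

Given the total, each event is independently from source A with probability p = λ_A/(λ_A+λ_B) = 1.6/2.57 ≈ 0.6226.
So K ~ Binomial(8, 1.6/2.57): P(K = 3) = C(8,3) · (1.6/2.57)^3 · (0.97/2.57)^5 ≈ 0.1035.

0.1035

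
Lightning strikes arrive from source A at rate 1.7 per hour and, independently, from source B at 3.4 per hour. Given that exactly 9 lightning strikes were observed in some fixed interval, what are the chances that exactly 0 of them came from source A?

Given the total, each event is independently from source A with probability p = λ_A/(λ_A+λ_B) = 1.7/5.1 ≈ 0.3333.
So K ~ Binomial(9, 1.7/5.1): P(K = 0) = C(9,0) · (1.7/5.1)^0 · (3.4/5.1)^9 ≈ 0.0260.

0.0260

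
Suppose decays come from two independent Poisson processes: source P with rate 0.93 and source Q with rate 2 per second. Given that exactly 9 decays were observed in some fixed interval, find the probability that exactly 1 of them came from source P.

Given the total, each event is independently from source P with probability p = λ_P/(λ_P+λ_Q) = 0.93/2.93 ≈ 0.3174.
So K ~ Binomial(9, 0.93/2.93): P(K = 1) = C(9,1) · (0.93/2.93)^1 · (2/2.93)^8 ≈ 0.1346.

0.1346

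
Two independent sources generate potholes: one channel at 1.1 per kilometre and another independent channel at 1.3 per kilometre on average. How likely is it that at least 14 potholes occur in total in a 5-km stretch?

0.3185

Independent Poisson processes superpose: combined rate λ = 1.1 + 1.3 = 2.4 per kilometre.
Over the interval, μ = 2.4 × 5 = 12 (a 5-km stretch = 5 kilometres).
P(N ≥ 14) = 1 − P(N ≤ 13) ≈ 0.3185.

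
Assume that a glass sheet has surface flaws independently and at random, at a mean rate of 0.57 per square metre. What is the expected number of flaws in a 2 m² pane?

E[N] = λt = 0.57 × 2 = 1.14 (a 2 m² pane = 2 square metres).

1.14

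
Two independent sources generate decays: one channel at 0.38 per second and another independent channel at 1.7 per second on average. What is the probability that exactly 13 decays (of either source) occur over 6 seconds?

0.1088

Independent Poisson processes superpose: combined rate λ = 0.38 + 1.7 = 2.08 per second.
Over the interval, μ = 2.08 × 6 = 12.48 (6 seconds).
P(N = 13) = e^(−12.48) · 12.48^13/13! ≈ 0.1088.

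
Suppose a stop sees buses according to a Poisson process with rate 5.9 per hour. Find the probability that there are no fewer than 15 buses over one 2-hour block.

Over the interval, μ = 5.9 × 2 = 11.8 (a 2-hour block = 2 hours).
P(N ≥ 15) = 1 − P(N ≤ 14) = 1 − Σ_{j=0}^{14} e^(−μ) μ^j/j! ≈ 0.2102.

0.2102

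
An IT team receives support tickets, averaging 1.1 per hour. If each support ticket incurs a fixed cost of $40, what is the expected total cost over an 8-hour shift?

E[N] = 1.1 × 8 = 8.8 (an 8-hour shift = 8 hours); E[cost] = 8.8 × $40 = $352.

$352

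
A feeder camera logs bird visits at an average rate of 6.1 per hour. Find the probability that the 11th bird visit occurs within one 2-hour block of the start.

0.6734

Over the interval, μ = 6.1 × 2 = 12.2 (a 2-hour block = 2 hours).
The 11th arrival falls in the interval iff at least 11 events occur there: P(S_11 ≤ t) = P(N ≥ 11) = 1 − P(N ≤ 10) ≈ 0.6734.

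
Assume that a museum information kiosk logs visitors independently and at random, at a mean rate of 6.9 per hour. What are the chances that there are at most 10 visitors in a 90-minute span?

Over the interval, μ = 6.9 × 1.5 = 10.35 (a 90-minute span = 1.5 hours).
P(N ≤ 10) = Σ_{j=0}^{10} e^(−μ) μ^j/j! ≈ 0.5393.

0.5393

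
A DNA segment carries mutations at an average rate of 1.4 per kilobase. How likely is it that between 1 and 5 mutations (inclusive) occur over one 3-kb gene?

0.7381

Over the interval, μ = 1.4 × 3 = 4.2 (a 3-kb gene = 3 kilobases).
P(1 ≤ N ≤ 5) = Σ_{j=1}^{5} e^(−4.2) · 4.2^j/j! ≈ 0.7381.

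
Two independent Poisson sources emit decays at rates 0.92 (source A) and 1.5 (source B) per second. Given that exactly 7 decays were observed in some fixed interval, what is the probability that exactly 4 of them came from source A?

0.1741

Given the total, each event is independently from source A with probability p = λ_A/(λ_A+λ_B) = 0.92/2.42 ≈ 0.3802.
So K ~ Binomial(7, 0.92/2.42): P(K = 4) = C(7,4) · (0.92/2.42)^4 · (1.5/2.42)^3 ≈ 0.1741.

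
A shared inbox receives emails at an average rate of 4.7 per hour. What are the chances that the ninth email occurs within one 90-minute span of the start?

0.2775

Over the interval, μ = 4.7 × 1.5 = 7.05 (a 90-minute span = 1.5 hours).
The ninth arrival falls in the interval iff at least 9 events occur there: P(S_9 ≤ t) = P(N ≥ 9) = 1 − P(N ≤ 8) ≈ 0.2775.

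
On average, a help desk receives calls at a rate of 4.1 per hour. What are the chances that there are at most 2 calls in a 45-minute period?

0.4066

Over the interval, μ = 4.1 × 0.75 = 3.075 (a 45-minute period = 0.75 hours).
P(N ≤ 2) = Σ_{j=0}^{2} e^(−μ) μ^j/j! ≈ 0.4066.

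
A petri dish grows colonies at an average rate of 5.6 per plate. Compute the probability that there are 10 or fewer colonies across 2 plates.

0.4362

Over the interval, μ = 5.6 × 2 = 11.2 (2 plates).
P(N ≤ 10) = Σ_{j=0}^{10} e^(−μ) μ^j/j! ≈ 0.4362.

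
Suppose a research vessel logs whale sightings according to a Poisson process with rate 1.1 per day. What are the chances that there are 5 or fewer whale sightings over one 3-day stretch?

0.8829

Over the interval, μ = 1.1 × 3 = 3.3 (a 3-day stretch = 3 days).
P(N ≤ 5) = Σ_{j=0}^{5} e^(−μ) μ^j/j! ≈ 0.8829.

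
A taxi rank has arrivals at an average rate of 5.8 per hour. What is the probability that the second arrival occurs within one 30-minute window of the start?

0.7854

Over the interval, μ = 5.8 × 0.5 = 2.9 (a 30-minute window = 0.5 hours).
The second arrival falls in the interval iff at least 2 events occur there: P(S_2 ≤ t) = P(N ≥ 2) = 1 − P(N ≤ 1) ≈ 0.7854.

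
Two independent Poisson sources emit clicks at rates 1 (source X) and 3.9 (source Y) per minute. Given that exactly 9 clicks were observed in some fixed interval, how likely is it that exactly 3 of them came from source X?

Given the total, each event is independently from source X with probability p = λ_X/(λ_X+λ_Y) = 1/4.9 ≈ 0.2041.
So K ~ Binomial(9, 1/4.9): P(K = 3) = C(9,3) · (1/4.9)^3 · (3.9/4.9)^6 ≈ 0.1815.

0.1815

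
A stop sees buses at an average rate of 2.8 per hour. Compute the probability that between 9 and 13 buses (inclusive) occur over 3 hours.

Over the interval, μ = 2.8 × 3 = 8.4 (3 hours).
P(9 ≤ N ≤ 13) = Σ_{j=9}^{13} e^(−8.4) · 8.4^j/j! ≈ 0.4155.

0.4155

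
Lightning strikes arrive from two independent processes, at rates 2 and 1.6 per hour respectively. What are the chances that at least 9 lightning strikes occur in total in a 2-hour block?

0.2973

Independent Poisson processes superpose: combined rate λ = 2 + 1.6 = 3.6 per hour.
Over the interval, μ = 3.6 × 2 = 7.2 (a 2-hour block = 2 hours).
P(N ≥ 9) = 1 − P(N ≤ 8) ≈ 0.2973.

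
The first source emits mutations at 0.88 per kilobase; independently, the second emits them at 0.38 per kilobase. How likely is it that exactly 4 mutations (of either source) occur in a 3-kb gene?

Independent Poisson processes superpose: combined rate λ = 0.88 + 0.38 = 1.26 per kilobase.
Over the interval, μ = 1.26 × 3 = 3.78 (a 3-kb gene = 3 kilobases).
P(N = 4) = e^(−3.78) · 3.78^4/4! ≈ 0.1941.

0.1941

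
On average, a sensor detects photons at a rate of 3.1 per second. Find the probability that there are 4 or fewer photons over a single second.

0.7982

With mean μ = 3.1 per second,
P(N ≤ 4) = Σ_{j=0}^{4} e^(−μ) μ^j/j! ≈ 0.7982.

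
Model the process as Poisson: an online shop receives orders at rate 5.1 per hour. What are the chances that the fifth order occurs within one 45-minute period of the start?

0.3370

Over the interval, μ = 5.1 × 0.75 = 3.825 (a 45-minute period = 0.75 hours).
The fifth arrival falls in the interval iff at least 5 events occur there: P(S_5 ≤ t) = P(N ≥ 5) = 1 − P(N ≤ 4) ≈ 0.3370.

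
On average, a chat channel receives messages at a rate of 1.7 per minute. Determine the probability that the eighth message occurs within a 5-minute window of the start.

0.6144

Over the interval, μ = 1.7 × 5 = 8.5 (a 5-minute window = 5 minutes).
The eighth arrival falls in the interval iff at least 8 events occur there: P(S_8 ≤ t) = P(N ≥ 8) = 1 − P(N ≤ 7) ≈ 0.6144.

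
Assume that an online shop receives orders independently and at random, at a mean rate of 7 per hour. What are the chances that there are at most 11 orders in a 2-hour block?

0.2600

Over the interval, μ = 7 × 2 = 14 (a 2-hour block = 2 hours).
P(N ≤ 11) = Σ_{j=0}^{11} e^(−μ) μ^j/j! ≈ 0.2600.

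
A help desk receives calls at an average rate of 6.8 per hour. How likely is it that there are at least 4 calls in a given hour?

0.9072

With mean μ = 6.8 per hour,
P(N ≥ 4) = 1 − P(N ≤ 3) = 1 − Σ_{j=0}^{3} e^(−μ) μ^j/j! ≈ 0.9072.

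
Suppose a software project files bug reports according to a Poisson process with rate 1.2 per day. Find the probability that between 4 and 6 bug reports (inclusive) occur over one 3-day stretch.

0.4115

Over the interval, μ = 1.2 × 3 = 3.6 (a 3-day stretch = 3 days).
P(4 ≤ N ≤ 6) = Σ_{j=4}^{6} e^(−3.6) · 3.6^j/j! ≈ 0.4115.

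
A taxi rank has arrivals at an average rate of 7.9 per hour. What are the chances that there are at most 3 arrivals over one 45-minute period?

0.1580

Over the interval, μ = 7.9 × 0.75 = 5.925 (a 45-minute period = 0.75 hours).
P(N ≤ 3) = Σ_{j=0}^{3} e^(−μ) μ^j/j! ≈ 0.1580.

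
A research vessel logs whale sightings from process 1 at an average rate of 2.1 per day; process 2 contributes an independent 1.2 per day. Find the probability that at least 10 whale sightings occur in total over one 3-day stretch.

Independent Poisson processes superpose: combined rate λ = 2.1 + 1.2 = 3.3 per day.
Over the interval, μ = 3.3 × 3 = 9.9 (a 3-day stretch = 3 days).
P(N ≥ 10) = 1 − P(N ≤ 9) ≈ 0.5295.

0.5295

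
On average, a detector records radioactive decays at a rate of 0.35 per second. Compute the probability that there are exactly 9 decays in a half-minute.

0.1177

Over the interval, μ = 0.35 × 30 = 10.5 (a half-minute = 30 seconds).
P(N = 9) = e^(−μ) μ^9/9! = e^(−10.5) · 10.5^9/362880 ≈ 0.1177.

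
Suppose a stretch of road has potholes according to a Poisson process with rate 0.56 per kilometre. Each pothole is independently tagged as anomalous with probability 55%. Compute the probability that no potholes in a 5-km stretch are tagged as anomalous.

0.2144

Thinning: the potholes that are tagged as anomalous themselves form a Poisson process with rate 0.55 × 0.56 = 0.308 per kilometre.
Over the interval, μ = 0.308 × 5 = 1.54 (a 5-km stretch = 5 kilometres).
P(N = 0) = e^(−1.54) · 1.54^0/0! ≈ 0.2144.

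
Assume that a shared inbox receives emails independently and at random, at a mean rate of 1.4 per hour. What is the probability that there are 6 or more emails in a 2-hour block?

0.0651

Over the interval, μ = 1.4 × 2 = 2.8 (a 2-hour block = 2 hours).
P(N ≥ 6) = 1 − P(N ≤ 5) = 1 − Σ_{j=0}^{5} e^(−μ) μ^j/j! ≈ 0.0651.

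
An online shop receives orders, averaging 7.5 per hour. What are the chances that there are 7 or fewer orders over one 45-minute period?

0.7938

Over the interval, μ = 7.5 × 0.75 = 5.625 (a 45-minute period = 0.75 hours).
P(N ≤ 7) = Σ_{j=0}^{7} e^(−μ) μ^j/j! ≈ 0.7938.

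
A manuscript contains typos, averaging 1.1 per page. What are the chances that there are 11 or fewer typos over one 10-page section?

0.5793

Over the interval, μ = 1.1 × 10 = 11 (a 10-page section = 10 pages).
P(N ≤ 11) = Σ_{j=0}^{11} e^(−μ) μ^j/j! ≈ 0.5793.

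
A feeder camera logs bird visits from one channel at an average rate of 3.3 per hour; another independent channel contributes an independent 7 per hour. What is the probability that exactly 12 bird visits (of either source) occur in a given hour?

Independent Poisson processes superpose: combined rate λ = 3.3 + 7 = 10.3 per hour.
So μ = 10.3.
P(N = 12) = e^(−10.3) · 10.3^12/12! ≈ 0.1001.

0.1001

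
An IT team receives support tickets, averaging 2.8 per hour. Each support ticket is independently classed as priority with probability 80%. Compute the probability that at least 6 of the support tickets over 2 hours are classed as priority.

Thinning: the support tickets that are classed as priority themselves form a Poisson process with rate 0.8 × 2.8 = 2.24 per hour.
Over the interval, μ = 2.24 × 2 = 4.48 (2 hours).
P(N ≥ 6) = 1 − P(N ≤ 5) ≈ 0.2937.

0.2937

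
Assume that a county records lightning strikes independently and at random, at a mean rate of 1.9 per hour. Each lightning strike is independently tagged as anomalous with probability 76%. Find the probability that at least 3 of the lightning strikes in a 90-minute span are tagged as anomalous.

0.3682

Thinning: the lightning strikes that are tagged as anomalous themselves form a Poisson process with rate 0.76 × 1.9 = 1.444 per hour.
Over the interval, μ = 1.444 × 1.5 = 2.166 (a 90-minute span = 1.5 hours).
P(N ≥ 3) = 1 − P(N ≤ 2) ≈ 0.3682.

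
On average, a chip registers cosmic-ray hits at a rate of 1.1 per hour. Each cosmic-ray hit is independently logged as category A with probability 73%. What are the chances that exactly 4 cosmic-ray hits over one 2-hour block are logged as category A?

Thinning: the cosmic-ray hits that are logged as category A themselves form a Poisson process with rate 0.73 × 1.1 = 0.803 per hour.
Over the interval, μ = 0.803 × 2 = 1.606 (a 2-hour block = 2 hours).
P(N = 4) = e^(−1.606) · 1.606^4/4! ≈ 0.0556.

0.0556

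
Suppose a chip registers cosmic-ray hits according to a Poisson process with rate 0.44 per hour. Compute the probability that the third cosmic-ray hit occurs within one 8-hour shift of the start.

0.6828

Over the interval, μ = 0.44 × 8 = 3.52 (an 8-hour shift = 8 hours).
The third arrival falls in the interval iff at least 3 events occur there: P(S_3 ≤ t) = P(N ≥ 3) = 1 − P(N ≤ 2) ≈ 0.6828.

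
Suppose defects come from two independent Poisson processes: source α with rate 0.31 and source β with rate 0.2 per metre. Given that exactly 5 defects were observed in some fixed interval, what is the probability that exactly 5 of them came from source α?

0.0830

Given the total, each event is independently from source α with probability p = λ_α/(λ_α+λ_β) = 0.31/0.51 ≈ 0.6078.
So K ~ Binomial(5, 0.31/0.51): P(K = 5) = C(5,5) · (0.31/0.51)^5 · (0.2/0.51)^0 ≈ 0.0830.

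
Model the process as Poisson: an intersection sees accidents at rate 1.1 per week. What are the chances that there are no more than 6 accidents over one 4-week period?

Over the interval, μ = 1.1 × 4 = 4.4 (a 4-week period = 4 weeks).
P(N ≤ 6) = Σ_{j=0}^{6} e^(−μ) μ^j/j! ≈ 0.8436.

0.8436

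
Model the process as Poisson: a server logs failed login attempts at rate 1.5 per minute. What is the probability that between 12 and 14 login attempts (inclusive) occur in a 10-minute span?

Over the interval, μ = 1.5 × 10 = 15 (a 10-minute span = 10 minutes).
P(12 ≤ N ≤ 14) = Σ_{j=12}^{14} e^(−15) · 15^j/j! ≈ 0.2809.

0.2809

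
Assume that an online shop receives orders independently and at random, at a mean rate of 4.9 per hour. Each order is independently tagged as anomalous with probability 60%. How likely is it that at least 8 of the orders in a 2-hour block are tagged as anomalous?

Thinning: the orders that are tagged as anomalous themselves form a Poisson process with rate 0.6 × 4.9 = 2.94 per hour.
Over the interval, μ = 2.94 × 2 = 5.88 (a 2-hour block = 2 hours).
P(N ≥ 8) = 1 − P(N ≤ 7) ≈ 0.2397.

0.2397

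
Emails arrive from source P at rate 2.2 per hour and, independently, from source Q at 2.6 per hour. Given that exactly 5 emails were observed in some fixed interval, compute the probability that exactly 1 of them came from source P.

0.1973

Given the total, each event is independently from source P with probability p = λ_P/(λ_P+λ_Q) = 2.2/4.8 ≈ 0.4583.
So K ~ Binomial(5, 2.2/4.8): P(K = 1) = C(5,1) · (2.2/4.8)^1 · (2.6/4.8)^4 ≈ 0.1973.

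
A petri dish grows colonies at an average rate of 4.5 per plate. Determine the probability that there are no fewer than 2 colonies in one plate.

With mean μ = 4.5 per plate,
P(N ≥ 2) = 1 − P(N ≤ 1) = 1 − Σ_{j=0}^{1} e^(−μ) μ^j/j! ≈ 0.9389.

0.9389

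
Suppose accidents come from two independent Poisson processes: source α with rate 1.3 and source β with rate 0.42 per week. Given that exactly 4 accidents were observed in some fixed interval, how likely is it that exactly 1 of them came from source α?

0.0440

Given the total, each event is independently from source α with probability p = λ_α/(λ_α+λ_β) = 1.3/1.72 ≈ 0.7558.
So K ~ Binomial(4, 1.3/1.72): P(K = 1) = C(4,1) · (1.3/1.72)^1 · (0.42/1.72)^3 ≈ 0.0440.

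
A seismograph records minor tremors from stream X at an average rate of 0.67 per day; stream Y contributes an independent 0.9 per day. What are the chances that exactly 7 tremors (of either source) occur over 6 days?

0.1059

Independent Poisson processes superpose: combined rate λ = 0.67 + 0.9 = 1.57 per day.
Over the interval, μ = 1.57 × 6 = 9.42 (6 days).
P(N = 7) = e^(−9.42) · 9.42^7/7! ≈ 0.1059.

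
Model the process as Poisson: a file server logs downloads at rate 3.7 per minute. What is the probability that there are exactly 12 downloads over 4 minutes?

Over the interval, μ = 3.7 × 4 = 14.8 (4 minutes).
P(N = 12) = e^(−μ) μ^12/12! = e^(−14.8) · 14.8^12/479001600 ≈ 0.0861.

0.0861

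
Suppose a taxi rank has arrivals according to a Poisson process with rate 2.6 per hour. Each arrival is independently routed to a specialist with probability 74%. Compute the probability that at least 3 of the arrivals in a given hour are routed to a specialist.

0.3028

Thinning: the arrivals that are routed to a specialist themselves form a Poisson process with rate 0.74 × 2.6 = 1.924 per hour.
So μ = 1.924.
P(N ≥ 3) = 1 − P(N ≤ 2) ≈ 0.3028.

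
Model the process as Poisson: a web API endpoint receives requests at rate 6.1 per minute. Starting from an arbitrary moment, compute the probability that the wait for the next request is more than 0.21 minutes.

The wait for the next event is exponential with rate λ = 6.1 per minute.
P(T > 0.21) = e^(−λt) = e^(−6.1 × 0.21) = e^(−1.281) ≈ 0.2778.

0.2778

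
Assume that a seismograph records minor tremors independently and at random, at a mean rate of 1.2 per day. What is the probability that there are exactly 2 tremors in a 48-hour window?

0.2613

Over the interval, μ = 1.2 × 2 = 2.4 (a 48-hour window = 2 days).
P(N = 2) = e^(−μ) μ^2/2! = e^(−2.4) · 2.4^2/2 ≈ 0.2613.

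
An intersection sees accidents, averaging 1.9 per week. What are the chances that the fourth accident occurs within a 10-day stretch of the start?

Over the interval, μ = 1.9 × 10/7 ≈ 2.71429 (a 10-day stretch = 10/7 weeks).
The fourth arrival falls in the interval iff at least 4 events occur there: P(S_4 ≤ t) = P(N ≥ 4) = 1 − P(N ≤ 3) ≈ 0.2891.

0.2891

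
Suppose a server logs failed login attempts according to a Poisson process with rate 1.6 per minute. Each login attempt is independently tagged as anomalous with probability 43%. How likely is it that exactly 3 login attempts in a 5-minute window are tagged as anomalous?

0.2175

Thinning: the login attempts that are tagged as anomalous themselves form a Poisson process with rate 0.43 × 1.6 = 0.688 per minute.
Over the interval, μ = 0.688 × 5 = 3.44 (a 5-minute window = 5 minutes).
P(N = 3) = e^(−3.44) · 3.44^3/3! ≈ 0.2175.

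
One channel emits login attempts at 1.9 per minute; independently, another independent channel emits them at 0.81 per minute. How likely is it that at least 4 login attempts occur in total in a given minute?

Independent Poisson processes superpose: combined rate λ = 1.9 + 0.81 = 2.71 per minute.
So μ = 2.71.
P(N ≥ 4) = 1 − P(N ≤ 3) ≈ 0.2881.

0.2881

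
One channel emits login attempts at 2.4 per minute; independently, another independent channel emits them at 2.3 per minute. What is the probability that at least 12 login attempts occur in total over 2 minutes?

Independent Poisson processes superpose: combined rate λ = 2.4 + 2.3 = 4.7 per minute.
Over the interval, μ = 4.7 × 2 = 9.4 (2 minutes).
P(N ≥ 12) = 1 − P(N ≤ 11) ≈ 0.2374.

0.2374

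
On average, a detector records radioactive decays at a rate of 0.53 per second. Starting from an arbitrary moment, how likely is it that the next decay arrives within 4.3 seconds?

0.8976

Inter-arrival times are exponential with rate λ = 0.53 per second.
P(T ≤ 4.3) = 1 − e^(−λt) = 1 − e^(−0.53 × 4.3) = 1 − e^(−2.279) ≈ 0.8976.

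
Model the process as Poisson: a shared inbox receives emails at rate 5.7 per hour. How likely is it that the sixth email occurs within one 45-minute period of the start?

Over the interval, μ = 5.7 × 0.75 = 4.275 (a 45-minute period = 0.75 hours).
The sixth arrival falls in the interval iff at least 6 events occur there: P(S_6 ≤ t) = P(N ≥ 6) = 1 − P(N ≤ 5) ≈ 0.2592.

0.2592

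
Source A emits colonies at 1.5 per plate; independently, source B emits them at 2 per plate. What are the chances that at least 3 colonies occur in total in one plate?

0.6792

Independent Poisson processes superpose: combined rate λ = 1.5 + 2 = 3.5 per plate.
So μ = 3.5.
P(N ≥ 3) = 1 − P(N ≤ 2) ≈ 0.6792.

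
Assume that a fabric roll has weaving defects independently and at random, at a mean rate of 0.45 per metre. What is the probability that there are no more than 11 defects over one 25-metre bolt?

0.5495

Over the interval, μ = 0.45 × 25 = 11.25 (a 25-metre bolt = 25 metres).
P(N ≤ 11) = Σ_{j=0}^{11} e^(−μ) μ^j/j! ≈ 0.5495.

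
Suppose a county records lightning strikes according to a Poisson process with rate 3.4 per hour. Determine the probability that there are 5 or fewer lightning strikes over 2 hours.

0.3270

Over the interval, μ = 3.4 × 2 = 6.8 (2 hours).
P(N ≤ 5) = Σ_{j=0}^{5} e^(−μ) μ^j/j! ≈ 0.3270.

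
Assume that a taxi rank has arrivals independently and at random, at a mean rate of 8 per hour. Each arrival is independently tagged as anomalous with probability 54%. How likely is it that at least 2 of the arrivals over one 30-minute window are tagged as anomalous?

0.6356

Thinning: the arrivals that are tagged as anomalous themselves form a Poisson process with rate 0.54 × 8 = 4.32 per hour.
Over the interval, μ = 4.32 × 0.5 = 2.16 (a 30-minute window = 0.5 hours).
P(N ≥ 2) = 1 − P(N ≤ 1) ≈ 0.6356.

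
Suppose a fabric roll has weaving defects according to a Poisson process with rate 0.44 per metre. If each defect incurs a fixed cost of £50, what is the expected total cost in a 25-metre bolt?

£550

E[N] = 0.44 × 25 = 11 (a 25-metre bolt = 25 metres); E[cost] = 11 × £50 = £550.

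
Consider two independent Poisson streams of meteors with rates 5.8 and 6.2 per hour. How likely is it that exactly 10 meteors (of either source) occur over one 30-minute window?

Independent Poisson processes superpose: combined rate λ = 5.8 + 6.2 = 12 per hour.
Over the interval, μ = 12 × 0.5 = 6 (a 30-minute window = 0.5 hours).
P(N = 10) = e^(−6) · 6^10/10! ≈ 0.0413.

0.0413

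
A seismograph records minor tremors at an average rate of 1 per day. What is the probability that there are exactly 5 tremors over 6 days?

0.1606

Over the interval, μ = 1 × 6 = 6 (6 days).
P(N = 5) = e^(−μ) μ^5/5! = e^(−6) · 6^5/120 ≈ 0.1606.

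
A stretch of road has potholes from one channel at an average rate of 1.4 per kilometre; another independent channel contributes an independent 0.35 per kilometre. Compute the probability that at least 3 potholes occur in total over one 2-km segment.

Independent Poisson processes superpose: combined rate λ = 1.4 + 0.35 = 1.75 per kilometre.
Over the interval, μ = 1.75 × 2 = 3.5 (a 2-km segment = 2 kilometres).
P(N ≥ 3) = 1 − P(N ≤ 2) ≈ 0.6792.

0.6792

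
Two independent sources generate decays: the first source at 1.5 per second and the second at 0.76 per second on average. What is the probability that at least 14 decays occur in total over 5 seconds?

Independent Poisson processes superpose: combined rate λ = 1.5 + 0.76 = 2.26 per second.
Over the interval, μ = 2.26 × 5 = 11.3 (5 seconds).
P(N ≥ 14) = 1 − P(N ≤ 13) ≈ 0.2472.

0.2472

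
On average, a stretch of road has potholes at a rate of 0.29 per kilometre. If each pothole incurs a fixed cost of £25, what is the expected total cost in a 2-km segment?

E[N] = 0.29 × 2 = 0.58 (a 2-km segment = 2 kilometres); E[cost] = 0.58 × £25 = £14.5.

£14.5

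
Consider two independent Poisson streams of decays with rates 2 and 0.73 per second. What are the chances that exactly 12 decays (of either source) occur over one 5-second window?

0.1031

Independent Poisson processes superpose: combined rate λ = 2 + 0.73 = 2.73 per second.
Over the interval, μ = 2.73 × 5 = 13.65 (a 5-second window = 5 seconds).
P(N = 12) = e^(−13.65) · 13.65^12/12! ≈ 0.1031.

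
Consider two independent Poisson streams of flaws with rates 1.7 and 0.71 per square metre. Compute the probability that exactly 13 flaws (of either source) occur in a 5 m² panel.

0.1060

Independent Poisson processes superpose: combined rate λ = 1.7 + 0.71 = 2.41 per square metre.
Over the interval, μ = 2.41 × 5 = 12.05 (a 5 m² panel = 5 square metres).
P(N = 13) = e^(−12.05) · 12.05^13/13! ≈ 0.1060.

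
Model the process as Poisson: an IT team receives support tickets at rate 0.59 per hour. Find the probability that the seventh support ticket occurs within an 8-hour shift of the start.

0.1981

Over the interval, μ = 0.59 × 8 = 4.72 (an 8-hour shift = 8 hours).
The seventh arrival falls in the interval iff at least 7 events occur there: P(S_7 ≤ t) = P(N ≥ 7) = 1 − P(N ≤ 6) ≈ 0.1981.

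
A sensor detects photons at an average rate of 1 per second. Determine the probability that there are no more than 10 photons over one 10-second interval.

0.5830

Over the interval, μ = 1 × 10 = 10 (a 10-second interval = 10 seconds).
P(N ≤ 10) = Σ_{j=0}^{10} e^(−μ) μ^j/j! ≈ 0.5830.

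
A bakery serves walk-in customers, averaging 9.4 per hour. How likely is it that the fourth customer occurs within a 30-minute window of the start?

Over the interval, μ = 9.4 × 0.5 = 4.7 (a 30-minute window = 0.5 hours).
The fourth arrival falls in the interval iff at least 4 events occur there: P(S_4 ≤ t) = P(N ≥ 4) = 1 − P(N ≤ 3) ≈ 0.6903.

0.6903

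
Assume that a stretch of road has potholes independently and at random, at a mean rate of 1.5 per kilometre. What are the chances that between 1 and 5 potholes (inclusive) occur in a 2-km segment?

0.8663

Over the interval, μ = 1.5 × 2 = 3 (a 2-km segment = 2 kilometres).
P(1 ≤ N ≤ 5) = Σ_{j=1}^{5} e^(−3) · 3^j/j! ≈ 0.8663.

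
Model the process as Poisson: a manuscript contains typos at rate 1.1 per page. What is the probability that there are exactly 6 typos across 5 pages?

Over the interval, μ = 1.1 × 5 = 5.5 (5 pages).
P(N = 6) = e^(−μ) μ^6/6! = e^(−5.5) · 5.5^6/720 ≈ 0.1571.

0.1571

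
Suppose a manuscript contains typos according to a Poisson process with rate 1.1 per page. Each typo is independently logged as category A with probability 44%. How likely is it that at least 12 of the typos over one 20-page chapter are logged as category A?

Thinning: the typos that are logged as category A themselves form a Poisson process with rate 0.44 × 1.1 = 0.484 per page.
Over the interval, μ = 0.484 × 20 = 9.68 (a 20-page chapter = 20 pages).
P(N ≥ 12) = 1 − P(N ≤ 11) ≈ 0.2675.

0.2675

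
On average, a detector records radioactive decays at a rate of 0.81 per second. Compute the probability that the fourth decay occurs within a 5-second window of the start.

0.5762

Over the interval, μ = 0.81 × 5 = 4.05 (a 5-second window = 5 seconds).
The fourth arrival falls in the interval iff at least 4 events occur there: P(S_4 ≤ t) = P(N ≥ 4) = 1 − P(N ≤ 3) ≈ 0.5762.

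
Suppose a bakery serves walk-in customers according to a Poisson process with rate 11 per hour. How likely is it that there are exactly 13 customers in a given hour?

With mean μ = 11 per hour,
P(N = 13) = e^(−μ) μ^13/13! = e^(−11) · 11^13/6227020800 ≈ 0.0926.

0.0926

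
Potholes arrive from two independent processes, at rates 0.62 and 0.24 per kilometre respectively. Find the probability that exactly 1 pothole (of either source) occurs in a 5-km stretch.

0.0583

Independent Poisson processes superpose: combined rate λ = 0.62 + 0.24 = 0.86 per kilometre.
Over the interval, μ = 0.86 × 5 = 4.3 (a 5-km stretch = 5 kilometres).
P(N = 1) = e^(−4.3) · 4.3^1/1! ≈ 0.0583.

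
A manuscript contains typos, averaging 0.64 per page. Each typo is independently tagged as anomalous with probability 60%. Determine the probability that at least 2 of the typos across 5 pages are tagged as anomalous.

0.5719

Thinning: the typos that are tagged as anomalous themselves form a Poisson process with rate 0.6 × 0.64 = 0.384 per page.
Over the interval, μ = 0.384 × 5 = 1.92 (5 pages).
P(N ≥ 2) = 1 − P(N ≤ 1) ≈ 0.5719.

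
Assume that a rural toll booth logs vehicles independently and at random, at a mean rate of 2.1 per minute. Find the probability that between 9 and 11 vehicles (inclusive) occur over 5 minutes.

Over the interval, μ = 2.1 × 5 = 10.5 (5 minutes).
P(9 ≤ N ≤ 11) = Σ_{j=9}^{11} e^(−10.5) · 10.5^j/j! ≈ 0.3593.

0.3593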